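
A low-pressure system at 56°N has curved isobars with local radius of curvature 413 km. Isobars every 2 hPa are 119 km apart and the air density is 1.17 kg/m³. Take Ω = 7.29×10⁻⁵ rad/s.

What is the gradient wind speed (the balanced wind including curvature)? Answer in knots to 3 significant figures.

19.3 knots

Coriolis parameter at 56°N:
f = 2Ω sin φ = 2 × 7.29×10⁻⁵ × sin 56° = 1.21×10⁻⁴ s⁻¹
Pressure gradient: |∂P/∂n| = 200 Pa / 119000 m = 1.68×10⁻³ Pa/m
Geostrophic speed: V_g = |∂P/∂n|/(fρ) = 1.68×10⁻³/(1.21×10⁻⁴ × 1.17) = 11.9 m/s
Around a low, centrifugal force acts outward with Coriolis, so pressure-gradient force balances both:
(1/ρ)|∂P/∂n| = fV + V²/R  →  V² + fR·V − fR·V_g = 0
With fR = 1.21×10⁻⁴ × 413×10³ m = 49.9 m/s:
V = [−fR + √((fR)² + 4 fR V_g)]/2 = [−49.9 + √(49.9² + 4×49.9×11.9)]/2 = 9.91 m/s
Subgeostrophic (V < V_g = 11.9 m/s), as expected around a low.
Converting: 9.91 m/s × 1.944 = 19.3 knots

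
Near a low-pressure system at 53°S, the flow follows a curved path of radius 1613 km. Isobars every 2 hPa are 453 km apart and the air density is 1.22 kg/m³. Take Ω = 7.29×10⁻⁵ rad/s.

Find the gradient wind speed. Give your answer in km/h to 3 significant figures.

11.0 km/h

Coriolis parameter at 53°S:
f = 2Ω sin φ = 2 × 7.29×10⁻⁵ × sin 53° = 1.16×10⁻⁴ s⁻¹
Pressure gradient: |∂P/∂n| = 200 Pa / 453000 m = 4.42×10⁻⁴ Pa/m
Geostrophic speed: V_g = |∂P/∂n|/(fρ) = 4.42×10⁻⁴/(1.16×10⁻⁴ × 1.22) = 3.11 m/s
Around a low, centrifugal force acts outward with Coriolis, so pressure-gradient force balances both:
(1/ρ)|∂P/∂n| = fV + V²/R  →  V² + fR·V − fR·V_g = 0
With fR = 1.16×10⁻⁴ × 1613×10³ m = 188 m/s:
V = [−fR + √((fR)² + 4 fR V_g)]/2 = [−188 + √(188² + 4×188×3.11)]/2 = 3.06 m/s
Subgeostrophic (V < V_g = 3.11 m/s), as expected around a low.
Converting: 3.06 m/s × 3.6 = 11.0 km/h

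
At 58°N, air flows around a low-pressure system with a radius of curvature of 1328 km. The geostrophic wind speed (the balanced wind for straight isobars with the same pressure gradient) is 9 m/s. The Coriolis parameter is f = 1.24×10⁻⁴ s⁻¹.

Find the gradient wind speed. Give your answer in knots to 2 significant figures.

Around a low, centrifugal force acts outward with Coriolis, so pressure-gradient force balances both:
(1/ρ)|∂P/∂n| = fV + V²/R  →  V² + fR·V − fR·V_g = 0
With fR = 1.24×10⁻⁴ × 1328×10³ m = 165 m/s:
V = [−fR + √((fR)² + 4 fR V_g)]/2 = [−165 + √(165² + 4×165×9)]/2 = 8.56 m/s
Subgeostrophic (V < V_g = 9 m/s), as expected around a low.
Converting: 8.56 m/s × 1.944 = 17 knots

17 knots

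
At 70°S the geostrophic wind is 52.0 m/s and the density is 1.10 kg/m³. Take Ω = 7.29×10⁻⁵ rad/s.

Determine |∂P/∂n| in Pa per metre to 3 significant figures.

7.84×10⁻³ Pa/m

Coriolis parameter at 70°S:
f = 2Ω sin φ = 2 × 7.29×10⁻⁵ × sin 70° = 1.37×10⁻⁴ s⁻¹
Geostrophic balance rearranged: |∂P/∂n| = f ρ V_g
|∂P/∂n| = 1.37×10⁻⁴ × 1.10 × 52.0 = 7.84×10⁻³ Pa/m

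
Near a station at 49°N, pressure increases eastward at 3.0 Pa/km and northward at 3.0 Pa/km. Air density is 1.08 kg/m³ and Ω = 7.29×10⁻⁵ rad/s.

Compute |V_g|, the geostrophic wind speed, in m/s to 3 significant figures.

35.7 m/s

Coriolis parameter at 49°N:
f = 2Ω sin φ = 2 × 7.29×10⁻⁵ × sin 49° = 1.10×10⁻⁴ s⁻¹
Component geostrophic relations (x east, y north):
u_g = −(1/(fρ)) ∂P/∂y,  v_g = (1/(fρ)) ∂P/∂x
u_g = −(3.0×10⁻³)/(1.10×10⁻⁴ × 1.08) = −25.2 m/s;  v_g = (3.0×10⁻³)/(1.10×10⁻⁴ × 1.08) = 25.2 m/s
|V_g| = √(u_g² + v_g²) = 35.7 m/s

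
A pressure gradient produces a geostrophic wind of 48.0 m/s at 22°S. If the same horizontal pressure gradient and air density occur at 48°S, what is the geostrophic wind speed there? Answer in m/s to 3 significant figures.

24.2 m/s

With the same pressure gradient and density, V_g ∝ 1/f ∝ 1/sin φ.
V₂ = V₁ · sin φ₁ / sin φ₂ = 48.0 × sin 22° / sin 48°
V₂ = 48.0 × 0.3746/0.7431 = 24.2 m/s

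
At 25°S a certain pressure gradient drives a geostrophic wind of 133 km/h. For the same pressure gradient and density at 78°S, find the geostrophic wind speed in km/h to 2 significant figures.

With the same pressure gradient and density, V_g ∝ 1/f ∝ 1/sin φ.
V₂ = V₁ · sin φ₁ / sin φ₂ = 133 × sin 25° / sin 78°
V₂ = 133 × 0.4226/0.9781 = 57 km/h

57 km/h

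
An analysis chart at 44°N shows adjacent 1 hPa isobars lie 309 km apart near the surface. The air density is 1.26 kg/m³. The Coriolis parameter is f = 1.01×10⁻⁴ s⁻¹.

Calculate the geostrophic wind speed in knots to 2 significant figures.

4.9 knots

Pressure gradient: |∂P/∂n| = 100 Pa / 309000 m = 3.24×10⁻⁴ Pa/m
Geostrophic balance (pressure-gradient force = Coriolis force):
V_g = (1/(fρ)) |∂P/∂n| = 3.24×10⁻⁴ / (1.01×10⁻⁴ × 1.26) = 2.54 m/s
Converting: 2.54 m/s × 1.944 = 4.9 knots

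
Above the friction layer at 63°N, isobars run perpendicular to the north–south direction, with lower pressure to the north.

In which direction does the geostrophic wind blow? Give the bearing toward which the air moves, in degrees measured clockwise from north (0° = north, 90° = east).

The pressure-gradient force points toward the north (bearing 000°).
Geostrophic balance: in the Northern Hemisphere the Coriolis force deflects motion to the right, so the geostrophic wind blows 90° to the right of the pressure-gradient force (low pressure on the left).
Rotating 000° by 90° clockwise gives 090° — the wind blows toward the east.

090°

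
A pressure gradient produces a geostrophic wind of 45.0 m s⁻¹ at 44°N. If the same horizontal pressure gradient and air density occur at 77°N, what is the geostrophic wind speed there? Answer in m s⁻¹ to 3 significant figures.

With the same pressure gradient and density, V_g ∝ 1/f ∝ 1/sin φ.
V₂ = V₁ · sin φ₁ / sin φ₂ = 45.0 × sin 44° / sin 77°
V₂ = 45.0 × 0.6947/0.9744 = 32.1 m s⁻¹

32.1 m s⁻¹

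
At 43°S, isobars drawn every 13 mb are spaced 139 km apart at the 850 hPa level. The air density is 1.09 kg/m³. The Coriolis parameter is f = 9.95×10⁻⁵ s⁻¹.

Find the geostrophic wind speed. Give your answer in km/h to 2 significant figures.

310 km/h

Pressure gradient: |∂P/∂n| = 1300 Pa / 139000 m = 9.35×10⁻³ Pa/m
Geostrophic balance (pressure-gradient force = Coriolis force):
V_g = (1/(fρ)) |∂P/∂n| = 9.35×10⁻³ / (9.95×10⁻⁵ × 1.09) = 86.2 m/s
Converting: 86.2 m/s × 3.6 = 310 km/h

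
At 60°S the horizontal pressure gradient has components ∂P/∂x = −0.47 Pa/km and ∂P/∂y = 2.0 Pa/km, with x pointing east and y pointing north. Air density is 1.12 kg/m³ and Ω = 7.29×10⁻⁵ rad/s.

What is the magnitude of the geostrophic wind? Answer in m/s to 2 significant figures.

15 m/s

Coriolis parameter at 60°S:
f = 2Ω sin φ = 2 × 7.29×10⁻⁵ × sin 60° = 1.26×10⁻⁴ s⁻¹
In the Southern Hemisphere f is negative: f = −1.26×10⁻⁴ s⁻¹.
Component geostrophic relations (x east, y north):
u_g = −(1/(fρ)) ∂P/∂y,  v_g = (1/(fρ)) ∂P/∂x
u_g = −(2.0×10⁻³)/(−1.26×10⁻⁴ × 1.12) = 14.1 m/s;  v_g = (−0.47×10⁻³)/(−1.26×10⁻⁴ × 1.12) = 3.32 m/s
|V_g| = √(u_g² + v_g²) = 14.5 m/s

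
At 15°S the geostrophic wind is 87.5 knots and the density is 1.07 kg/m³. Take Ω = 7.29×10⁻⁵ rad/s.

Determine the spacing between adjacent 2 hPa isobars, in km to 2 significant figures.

110 km

Coriolis parameter at 15°S:
f = 2Ω sin φ = 2 × 7.29×10⁻⁵ × sin 15° = 3.77×10⁻⁵ s⁻¹
Wind speed in SI: 87.5 knots = 45.0 m/s
Geostrophic balance rearranged: |∂P/∂n| = f ρ V_g
|∂P/∂n| = 3.77×10⁻⁵ × 1.07 × 45.0 = 1.82×10⁻³ Pa/m
Isobar spacing: Δn = ΔP/|∂P/∂n| = 200 Pa / 1.82×10⁻³ Pa/m = 110039 m ≈ 110 km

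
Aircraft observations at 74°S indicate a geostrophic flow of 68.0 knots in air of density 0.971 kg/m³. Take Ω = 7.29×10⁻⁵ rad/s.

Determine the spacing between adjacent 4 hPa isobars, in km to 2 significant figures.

Coriolis parameter at 74°S:
f = 2Ω sin φ = 2 × 7.29×10⁻⁵ × sin 74° = 1.40×10⁻⁴ s⁻¹
Wind speed in SI: 68.0 knots = 35.0 m/s
Geostrophic balance rearranged: |∂P/∂n| = f ρ V_g
|∂P/∂n| = 1.40×10⁻⁴ × 0.971 × 35.0 = 4.76×10⁻³ Pa/m
Isobar spacing: Δn = ΔP/|∂P/∂n| = 400 Pa / 4.76×10⁻³ Pa/m = 84022 m ≈ 84 km

84 km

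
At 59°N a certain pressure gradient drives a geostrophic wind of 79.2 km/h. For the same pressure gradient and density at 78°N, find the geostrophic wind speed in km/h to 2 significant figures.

With the same pressure gradient and density, V_g ∝ 1/f ∝ 1/sin φ.
V₂ = V₁ · sin φ₁ / sin φ₂ = 79.2 × sin 59° / sin 78°
V₂ = 79.2 × 0.8572/0.9781 = 69 km/h

69 km/h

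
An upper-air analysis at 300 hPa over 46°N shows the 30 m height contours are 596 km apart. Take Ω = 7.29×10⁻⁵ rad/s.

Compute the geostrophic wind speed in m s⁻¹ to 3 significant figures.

Coriolis parameter at 46°N:
f = 2Ω sin φ = 2 × 7.29×10⁻⁵ × sin 46° = 1.05×10⁻⁴ s⁻¹
Height gradient: |∂Z/∂n| = 30 m / 596000 m = 5.03×10⁻⁵
On a pressure surface, geostrophic balance gives V_g = (g/f)|∂Z/∂n|:
V_g = 9.81 × 5.03×10⁻⁵ / 1.05×10⁻⁴ = 4.71 m/s

4.71 m s⁻¹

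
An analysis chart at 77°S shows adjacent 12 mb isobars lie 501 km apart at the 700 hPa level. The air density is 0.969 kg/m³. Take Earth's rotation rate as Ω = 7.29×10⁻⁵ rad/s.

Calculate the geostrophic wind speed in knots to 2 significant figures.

34 knots

Coriolis parameter at 77°S:
f = 2Ω sin φ = 2 × 7.29×10⁻⁵ × sin 77° = 1.42×10⁻⁴ s⁻¹
Pressure gradient: |∂P/∂n| = 1200 Pa / 501000 m = 2.40×10⁻³ Pa/m
Geostrophic balance (pressure-gradient force = Coriolis force):
V_g = (1/(fρ)) |∂P/∂n| = 2.40×10⁻³ / (1.42×10⁻⁴ × 0.969) = 17.4 m/s
Converting: 17.4 m/s × 1.944 = 34 knots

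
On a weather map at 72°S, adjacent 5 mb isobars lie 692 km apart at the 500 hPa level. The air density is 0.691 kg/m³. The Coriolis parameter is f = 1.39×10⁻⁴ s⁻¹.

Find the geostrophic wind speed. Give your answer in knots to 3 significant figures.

14.6 knots

Pressure gradient: |∂P/∂n| = 500 Pa / 692000 m = 7.23×10⁻⁴ Pa/m
Geostrophic balance (pressure-gradient force = Coriolis force):
V_g = (1/(fρ)) |∂P/∂n| = 7.23×10⁻⁴ / (1.39×10⁻⁴ × 0.691) = 7.52 m/s
Converting: 7.52 m/s × 1.944 = 14.6 knots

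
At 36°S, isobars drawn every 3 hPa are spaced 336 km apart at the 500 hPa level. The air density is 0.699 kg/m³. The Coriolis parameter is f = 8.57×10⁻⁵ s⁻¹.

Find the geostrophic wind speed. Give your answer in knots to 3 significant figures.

29.0 knots

Pressure gradient: |∂P/∂n| = 300 Pa / 336000 m = 8.93×10⁻⁴ Pa/m
Geostrophic balance (pressure-gradient force = Coriolis force):
V_g = (1/(fρ)) |∂P/∂n| = 8.93×10⁻⁴ / (8.57×10⁻⁵ × 0.699) = 14.9 m/s
Converting: 14.9 m/s × 1.944 = 29.0 knots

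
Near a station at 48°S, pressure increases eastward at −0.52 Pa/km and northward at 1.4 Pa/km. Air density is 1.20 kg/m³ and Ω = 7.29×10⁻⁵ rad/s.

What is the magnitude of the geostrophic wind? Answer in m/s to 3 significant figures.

Coriolis parameter at 48°S:
f = 2Ω sin φ = 2 × 7.29×10⁻⁵ × sin 48° = 1.08×10⁻⁴ s⁻¹
In the Southern Hemisphere f is negative: f = −1.08×10⁻⁴ s⁻¹.
Component geostrophic relations (x east, y north):
u_g = −(1/(fρ)) ∂P/∂y,  v_g = (1/(fρ)) ∂P/∂x
u_g = −(1.4×10⁻³)/(−1.08×10⁻⁴ × 1.20) = 10.8 m/s;  v_g = (−0.52×10⁻³)/(−1.08×10⁻⁴ × 1.20) = 4.00 m/s
|V_g| = √(u_g² + v_g²) = 11.5 m/s

11.5 m/s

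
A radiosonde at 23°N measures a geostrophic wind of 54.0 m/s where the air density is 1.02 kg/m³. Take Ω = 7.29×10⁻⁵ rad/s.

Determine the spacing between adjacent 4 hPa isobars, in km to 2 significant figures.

130 km

Coriolis parameter at 23°N:
f = 2Ω sin φ = 2 × 7.29×10⁻⁵ × sin 23° = 5.70×10⁻⁵ s⁻¹
Geostrophic balance rearranged: |∂P/∂n| = f ρ V_g
|∂P/∂n| = 5.70×10⁻⁵ × 1.02 × 54.0 = 3.14×10⁻³ Pa/m
Isobar spacing: Δn = ΔP/|∂P/∂n| = 400 Pa / 3.14×10⁻³ Pa/m = 127477 m ≈ 130 km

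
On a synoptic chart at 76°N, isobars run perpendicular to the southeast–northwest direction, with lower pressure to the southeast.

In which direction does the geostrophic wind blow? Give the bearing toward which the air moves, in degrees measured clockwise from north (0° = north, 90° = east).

The pressure-gradient force points toward the southeast (bearing 135°).
Geostrophic balance: in the Northern Hemisphere the Coriolis force deflects motion to the right, so the geostrophic wind blows 90° to the right of the pressure-gradient force (low pressure on the left).
Rotating 135° by 90° clockwise gives 225° — the wind blows toward the southwest.

225°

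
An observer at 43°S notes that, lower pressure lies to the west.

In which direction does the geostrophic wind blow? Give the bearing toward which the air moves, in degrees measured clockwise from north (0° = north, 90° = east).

180°

The pressure-gradient force points toward the west (bearing 270°).
Geostrophic balance: in the Southern Hemisphere the Coriolis force deflects motion to the left, so the geostrophic wind blows 90° to the left of the pressure-gradient force (low pressure on the right).
Rotating 270° by 90° counterclockwise gives 180° — the wind blows toward the south.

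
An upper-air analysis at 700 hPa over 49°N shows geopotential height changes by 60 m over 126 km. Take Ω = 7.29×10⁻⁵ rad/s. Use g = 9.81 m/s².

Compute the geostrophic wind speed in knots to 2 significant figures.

83 knots

Coriolis parameter at 49°N:
f = 2Ω sin φ = 2 × 7.29×10⁻⁵ × sin 49° = 1.10×10⁻⁴ s⁻¹
Height gradient: |∂Z/∂n| = 60 m / 126000 m = 4.76×10⁻⁴
On a pressure surface, geostrophic balance gives V_g = (g/f)|∂Z/∂n|:
V_g = 9.81 × 4.76×10⁻⁴ / 1.10×10⁻⁴ = 42.5 m/s
Converting: 42.5 m/s × 1.944 = 83 knots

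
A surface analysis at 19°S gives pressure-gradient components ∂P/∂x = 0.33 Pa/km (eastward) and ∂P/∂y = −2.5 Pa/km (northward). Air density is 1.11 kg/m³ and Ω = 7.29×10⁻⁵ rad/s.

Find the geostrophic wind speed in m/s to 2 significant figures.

48 m/s

Coriolis parameter at 19°S:
f = 2Ω sin φ = 2 × 7.29×10⁻⁵ × sin 19° = 4.75×10⁻⁵ s⁻¹
In the Southern Hemisphere f is negative: f = −4.75×10⁻⁵ s⁻¹.
Component geostrophic relations (x east, y north):
u_g = −(1/(fρ)) ∂P/∂y,  v_g = (1/(fρ)) ∂P/∂x
u_g = −(−2.5×10⁻³)/(−4.75×10⁻⁵ × 1.11) = −47.4 m/s;  v_g = (0.33×10⁻³)/(−4.75×10⁻⁵ × 1.11) = −6.26 m/s
|V_g| = √(u_g² + v_g²) = 47.9 m/s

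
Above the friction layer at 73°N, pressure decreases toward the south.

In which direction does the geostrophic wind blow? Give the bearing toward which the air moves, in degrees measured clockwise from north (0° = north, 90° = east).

270°

The pressure-gradient force points toward the south (bearing 180°).
Geostrophic balance: in the Northern Hemisphere the Coriolis force deflects motion to the right, so the geostrophic wind blows 90° to the right of the pressure-gradient force (low pressure on the left).
Rotating 180° by 90° clockwise gives 270° — the wind blows toward the west.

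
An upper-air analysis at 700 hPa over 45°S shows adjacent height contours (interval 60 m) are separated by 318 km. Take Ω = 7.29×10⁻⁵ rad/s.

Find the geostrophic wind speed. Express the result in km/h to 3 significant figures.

Coriolis parameter at 45°S:
f = 2Ω sin φ = 2 × 7.29×10⁻⁵ × sin 45° = 1.03×10⁻⁴ s⁻¹
Height gradient: |∂Z/∂n| = 60 m / 318000 m = 1.89×10⁻⁴
On a pressure surface, geostrophic balance gives V_g = (g/f)|∂Z/∂n|:
V_g = 9.81 × 1.89×10⁻⁴ / 1.03×10⁻⁴ = 18.0 m/s
Converting: 18.0 m/s × 3.6 = 64.6 km/h

64.6 km/h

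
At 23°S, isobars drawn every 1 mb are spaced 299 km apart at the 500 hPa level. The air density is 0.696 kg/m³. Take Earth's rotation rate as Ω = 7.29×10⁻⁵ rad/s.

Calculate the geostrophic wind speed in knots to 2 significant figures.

16 knots

Coriolis parameter at 23°S:
f = 2Ω sin φ = 2 × 7.29×10⁻⁵ × sin 23° = 5.70×10⁻⁵ s⁻¹
Pressure gradient: |∂P/∂n| = 100 Pa / 299000 m = 3.34×10⁻⁴ Pa/m
Geostrophic balance (pressure-gradient force = Coriolis force):
V_g = (1/(fρ)) |∂P/∂n| = 3.34×10⁻⁴ / (5.70×10⁻⁵ × 0.696) = 8.43 m/s
Converting: 8.43 m/s × 1.944 = 16 knots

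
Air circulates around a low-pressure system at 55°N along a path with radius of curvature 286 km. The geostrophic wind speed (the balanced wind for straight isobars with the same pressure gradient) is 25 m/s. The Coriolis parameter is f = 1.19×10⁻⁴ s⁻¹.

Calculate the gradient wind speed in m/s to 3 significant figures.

16.8 m/s

Around a low, centrifugal force acts outward with Coriolis, so pressure-gradient force balances both:
(1/ρ)|∂P/∂n| = fV + V²/R  →  V² + fR·V − fR·V_g = 0
With fR = 1.19×10⁻⁴ × 286×10³ m = 34.0 m/s:
V = [−fR + √((fR)² + 4 fR V_g)]/2 = [−34.0 + √(34.0² + 4×34.0×25)]/2 = 16.8 m/s
Subgeostrophic (V < V_g = 25 m/s), as expected around a low.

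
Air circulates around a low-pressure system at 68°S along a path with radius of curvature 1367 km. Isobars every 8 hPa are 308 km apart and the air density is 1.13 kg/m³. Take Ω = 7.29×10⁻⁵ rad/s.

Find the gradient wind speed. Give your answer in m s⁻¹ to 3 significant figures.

Coriolis parameter at 68°S:
f = 2Ω sin φ = 2 × 7.29×10⁻⁵ × sin 68° = 1.35×10⁻⁴ s⁻¹
Pressure gradient: |∂P/∂n| = 800 Pa / 308000 m = 2.60×10⁻³ Pa/m
Geostrophic speed: V_g = |∂P/∂n|/(fρ) = 2.60×10⁻³/(1.35×10⁻⁴ × 1.13) = 17.0 m/s
Around a low, centrifugal force acts outward with Coriolis, so pressure-gradient force balances both:
(1/ρ)|∂P/∂n| = fV + V²/R  →  V² + fR·V − fR·V_g = 0
With fR = 1.35×10⁻⁴ × 1367×10³ m = 185 m/s:
V = [−fR + √((fR)² + 4 fR V_g)]/2 = [−185 + √(185² + 4×185×17)]/2 = 15.7 m/s
Subgeostrophic (V < V_g = 17 m/s), as expected around a low.

15.7 m s⁻¹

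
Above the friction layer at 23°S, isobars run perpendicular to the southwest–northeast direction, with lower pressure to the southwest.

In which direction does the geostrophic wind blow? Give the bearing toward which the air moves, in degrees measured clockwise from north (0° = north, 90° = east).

The pressure-gradient force points toward the southwest (bearing 225°).
Geostrophic balance: in the Southern Hemisphere the Coriolis force deflects motion to the left, so the geostrophic wind blows 90° to the left of the pressure-gradient force (low pressure on the right).
Rotating 225° by 90° counterclockwise gives 135° — the wind blows toward the southeast.

135°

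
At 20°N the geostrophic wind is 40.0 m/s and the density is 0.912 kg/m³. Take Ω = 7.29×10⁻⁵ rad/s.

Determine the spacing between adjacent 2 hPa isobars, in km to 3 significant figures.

Coriolis parameter at 20°N:
f = 2Ω sin φ = 2 × 7.29×10⁻⁵ × sin 20° = 4.99×10⁻⁵ s⁻¹
Geostrophic balance rearranged: |∂P/∂n| = f ρ V_g
|∂P/∂n| = 4.99×10⁻⁵ × 0.912 × 40.0 = 1.82×10⁻³ Pa/m
Isobar spacing: Δn = ΔP/|∂P/∂n| = 200 Pa / 1.82×10⁻³ Pa/m = 109943 m ≈ 110 km

110 km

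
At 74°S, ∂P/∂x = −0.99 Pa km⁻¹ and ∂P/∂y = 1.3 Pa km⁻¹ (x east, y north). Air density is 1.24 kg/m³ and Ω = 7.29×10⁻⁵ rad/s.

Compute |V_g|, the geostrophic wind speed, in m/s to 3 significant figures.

9.40 m/s

Coriolis parameter at 74°S:
f = 2Ω sin φ = 2 × 7.29×10⁻⁵ × sin 74° = 1.40×10⁻⁴ s⁻¹
In the Southern Hemisphere f is negative: f = −1.40×10⁻⁴ s⁻¹.
Component geostrophic relations (x east, y north):
u_g = −(1/(fρ)) ∂P/∂y,  v_g = (1/(fρ)) ∂P/∂x
u_g = −(1.3×10⁻³)/(−1.40×10⁻⁴ × 1.24) = 7.48 m/s;  v_g = (−0.99×10⁻³)/(−1.40×10⁻⁴ × 1.24) = 5.70 m/s
|V_g| = √(u_g² + v_g²) = 9.40 m/s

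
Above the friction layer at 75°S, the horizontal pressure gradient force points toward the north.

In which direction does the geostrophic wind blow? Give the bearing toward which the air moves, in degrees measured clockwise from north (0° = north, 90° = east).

270°

The pressure-gradient force points toward the north (bearing 000°).
Geostrophic balance: in the Southern Hemisphere the Coriolis force deflects motion to the left, so the geostrophic wind blows 90° to the left of the pressure-gradient force (low pressure on the right).
Rotating 000° by 90° counterclockwise gives 270° — the wind blows toward the west.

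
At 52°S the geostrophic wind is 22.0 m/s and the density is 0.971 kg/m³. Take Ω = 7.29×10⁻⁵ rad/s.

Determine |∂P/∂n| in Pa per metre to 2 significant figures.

Coriolis parameter at 52°S:
f = 2Ω sin φ = 2 × 7.29×10⁻⁵ × sin 52° = 1.15×10⁻⁴ s⁻¹
Geostrophic balance rearranged: |∂P/∂n| = f ρ V_g
|∂P/∂n| = 1.15×10⁻⁴ × 0.971 × 22.0 = 2.45×10⁻³ Pa/m

2.5×10⁻³ Pa/m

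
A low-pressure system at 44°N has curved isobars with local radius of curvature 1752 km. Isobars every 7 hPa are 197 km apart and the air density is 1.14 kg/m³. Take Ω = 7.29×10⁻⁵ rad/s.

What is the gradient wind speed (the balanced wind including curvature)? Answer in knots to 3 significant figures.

Coriolis parameter at 44°N:
f = 2Ω sin φ = 2 × 7.29×10⁻⁵ × sin 44° = 1.01×10⁻⁴ s⁻¹
Pressure gradient: |∂P/∂n| = 700 Pa / 197000 m = 3.55×10⁻³ Pa/m
Geostrophic speed: V_g = |∂P/∂n|/(fρ) = 3.55×10⁻³/(1.01×10⁻⁴ × 1.14) = 30.8 m/s
Around a low, centrifugal force acts outward with Coriolis, so pressure-gradient force balances both:
(1/ρ)|∂P/∂n| = fV + V²/R  →  V² + fR·V − fR·V_g = 0
With fR = 1.01×10⁻⁴ × 1752×10³ m = 177 m/s:
V = [−fR + √((fR)² + 4 fR V_g)]/2 = [−177 + √(177² + 4×177×30.8)]/2 = 26.7 m/s
Subgeostrophic (V < V_g = 30.8 m/s), as expected around a low.
Converting: 26.7 m/s × 1.944 = 52.0 knots

52.0 knots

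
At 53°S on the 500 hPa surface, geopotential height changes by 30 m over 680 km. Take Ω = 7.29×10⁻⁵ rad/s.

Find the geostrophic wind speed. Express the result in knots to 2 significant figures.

Coriolis parameter at 53°S:
f = 2Ω sin φ = 2 × 7.29×10⁻⁵ × sin 53° = 1.16×10⁻⁴ s⁻¹
Height gradient: |∂Z/∂n| = 30 m / 680000 m = 4.41×10⁻⁵
On a pressure surface, geostrophic balance gives V_g = (g/f)|∂Z/∂n|:
V_g = 9.81 × 4.41×10⁻⁵ / 1.16×10⁻⁴ = 3.72 m/s
Converting: 3.72 m/s × 1.944 = 7.2 knots

7.2 knots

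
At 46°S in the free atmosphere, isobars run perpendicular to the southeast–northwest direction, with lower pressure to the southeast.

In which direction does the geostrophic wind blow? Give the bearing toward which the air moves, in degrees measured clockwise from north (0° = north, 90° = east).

045°

The pressure-gradient force points toward the southeast (bearing 135°).
Geostrophic balance: in the Southern Hemisphere the Coriolis force deflects motion to the left, so the geostrophic wind blows 90° to the left of the pressure-gradient force (low pressure on the right).
Rotating 135° by 90° counterclockwise gives 045° — the wind blows toward the northeast.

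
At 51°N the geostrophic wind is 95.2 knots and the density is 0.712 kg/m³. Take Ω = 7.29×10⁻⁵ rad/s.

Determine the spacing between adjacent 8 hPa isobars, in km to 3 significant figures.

202 km

Coriolis parameter at 51°N:
f = 2Ω sin φ = 2 × 7.29×10⁻⁵ × sin 51° = 1.13×10⁻⁴ s⁻¹
Wind speed in SI: 95.2 knots = 49.0 m/s
Geostrophic balance rearranged: |∂P/∂n| = f ρ V_g
|∂P/∂n| = 1.13×10⁻⁴ × 0.712 × 49.0 = 3.95×10⁻³ Pa/m
Isobar spacing: Δn = ΔP/|∂P/∂n| = 800 Pa / 3.95×10⁻³ Pa/m = 202477 m ≈ 202 km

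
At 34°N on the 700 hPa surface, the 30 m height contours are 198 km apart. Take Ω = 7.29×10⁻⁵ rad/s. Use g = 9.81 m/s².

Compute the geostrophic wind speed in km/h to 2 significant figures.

Coriolis parameter at 34°N:
f = 2Ω sin φ = 2 × 7.29×10⁻⁵ × sin 34° = 8.15×10⁻⁵ s⁻¹
Height gradient: |∂Z/∂n| = 30 m / 198000 m = 1.52×10⁻⁴
On a pressure surface, geostrophic balance gives V_g = (g/f)|∂Z/∂n|:
V_g = 9.81 × 1.52×10⁻⁴ / 8.15×10⁻⁵ = 18.2 m/s
Converting: 18.2 m/s × 3.6 = 66 km/h

66 km/h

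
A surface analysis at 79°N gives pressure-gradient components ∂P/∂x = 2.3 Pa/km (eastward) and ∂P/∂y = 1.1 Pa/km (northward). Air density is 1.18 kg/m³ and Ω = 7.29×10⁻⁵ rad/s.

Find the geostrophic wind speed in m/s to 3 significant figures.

15.1 m/s

Coriolis parameter at 79°N:
f = 2Ω sin φ = 2 × 7.29×10⁻⁵ × sin 79° = 1.43×10⁻⁴ s⁻¹
Component geostrophic relations (x east, y north):
u_g = −(1/(fρ)) ∂P/∂y,  v_g = (1/(fρ)) ∂P/∂x
u_g = −(1.1×10⁻³)/(1.43×10⁻⁴ × 1.18) = −6.51 m/s;  v_g = (2.3×10⁻³)/(1.43×10⁻⁴ × 1.18) = 13.6 m/s
|V_g| = √(u_g² + v_g²) = 15.1 m/s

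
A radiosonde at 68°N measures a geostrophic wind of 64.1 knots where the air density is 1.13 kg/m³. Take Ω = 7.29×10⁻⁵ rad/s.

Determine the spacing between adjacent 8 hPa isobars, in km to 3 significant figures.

Coriolis parameter at 68°N:
f = 2Ω sin φ = 2 × 7.29×10⁻⁵ × sin 68° = 1.35×10⁻⁴ s⁻¹
Wind speed in SI: 64.1 knots = 33.0 m/s
Geostrophic balance rearranged: |∂P/∂n| = f ρ V_g
|∂P/∂n| = 1.35×10⁻⁴ × 1.13 × 33.0 = 5.04×10⁻³ Pa/m
Isobar spacing: Δn = ΔP/|∂P/∂n| = 800 Pa / 5.04×10⁻³ Pa/m = 158815 m ≈ 159 km

159 km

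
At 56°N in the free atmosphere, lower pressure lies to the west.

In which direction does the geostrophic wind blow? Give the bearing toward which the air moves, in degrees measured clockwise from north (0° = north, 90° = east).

000°

The pressure-gradient force points toward the west (bearing 270°).
Geostrophic balance: in the Northern Hemisphere the Coriolis force deflects motion to the right, so the geostrophic wind blows 90° to the right of the pressure-gradient force (low pressure on the left).
Rotating 270° by 90° clockwise gives 000° — the wind blows toward the north.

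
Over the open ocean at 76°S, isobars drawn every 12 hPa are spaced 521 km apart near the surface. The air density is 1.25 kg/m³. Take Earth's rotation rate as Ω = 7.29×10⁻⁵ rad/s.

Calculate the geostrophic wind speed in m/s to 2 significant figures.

Coriolis parameter at 76°S:
f = 2Ω sin φ = 2 × 7.29×10⁻⁵ × sin 76° = 1.41×10⁻⁴ s⁻¹
Pressure gradient: |∂P/∂n| = 1200 Pa / 521000 m = 2.30×10⁻³ Pa/m
Geostrophic balance (pressure-gradient force = Coriolis force):
V_g = (1/(fρ)) |∂P/∂n| = 2.30×10⁻³ / (1.41×10⁻⁴ × 1.25) = 13.0 m/s

13 m/s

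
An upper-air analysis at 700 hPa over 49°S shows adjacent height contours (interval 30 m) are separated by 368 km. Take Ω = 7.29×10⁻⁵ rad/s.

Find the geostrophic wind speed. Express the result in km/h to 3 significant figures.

26.2 km/h

Coriolis parameter at 49°S:
f = 2Ω sin φ = 2 × 7.29×10⁻⁵ × sin 49° = 1.10×10⁻⁴ s⁻¹
Height gradient: |∂Z/∂n| = 30 m / 368000 m = 8.15×10⁻⁵
On a pressure surface, geostrophic balance gives V_g = (g/f)|∂Z/∂n|:
V_g = 9.81 × 8.15×10⁻⁵ / 1.10×10⁻⁴ = 7.27 m/s
Converting: 7.27 m/s × 3.6 = 26.2 km/h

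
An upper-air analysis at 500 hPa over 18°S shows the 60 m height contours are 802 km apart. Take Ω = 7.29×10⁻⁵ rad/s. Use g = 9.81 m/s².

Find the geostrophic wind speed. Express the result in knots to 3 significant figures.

31.7 knots

Coriolis parameter at 18°S:
f = 2Ω sin φ = 2 × 7.29×10⁻⁵ × sin 18° = 4.51×10⁻⁵ s⁻¹
Height gradient: |∂Z/∂n| = 60 m / 802000 m = 7.48×10⁻⁵
On a pressure surface, geostrophic balance gives V_g = (g/f)|∂Z/∂n|:
V_g = 9.81 × 7.48×10⁻⁵ / 4.51×10⁻⁵ = 16.3 m/s
Converting: 16.3 m/s × 1.944 = 31.7 knots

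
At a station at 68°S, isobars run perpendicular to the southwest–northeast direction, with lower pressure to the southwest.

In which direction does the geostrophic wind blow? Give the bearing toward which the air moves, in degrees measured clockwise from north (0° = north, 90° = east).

The pressure-gradient force points toward the southwest (bearing 225°).
Geostrophic balance: in the Southern Hemisphere the Coriolis force deflects motion to the left, so the geostrophic wind blows 90° to the left of the pressure-gradient force (low pressure on the right).
Rotating 225° by 90° counterclockwise gives 135° — the wind blows toward the southeast.

135°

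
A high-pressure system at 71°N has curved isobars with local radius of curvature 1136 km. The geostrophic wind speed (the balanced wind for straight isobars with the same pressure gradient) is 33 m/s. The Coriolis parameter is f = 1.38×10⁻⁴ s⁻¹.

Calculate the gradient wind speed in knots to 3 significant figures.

Around a high, pressure-gradient force acts outward with centrifugal, so Coriolis balances both:
fV = (1/ρ)|∂P/∂n| + V²/R  →  V² − fR·V + fR·V_g = 0
With fR = 1.38×10⁻⁴ × 1136×10³ m = 157 m/s:
V = [fR − √((fR)² − 4 fR V_g)]/2 = [157 − √(157² − 4×157×33)]/2 = 47.2 m/s
Supergeostrophic (V > V_g = 33 m/s), as expected around a high.
Converting: 47.2 m/s × 1.944 = 91.8 knots

91.8 knots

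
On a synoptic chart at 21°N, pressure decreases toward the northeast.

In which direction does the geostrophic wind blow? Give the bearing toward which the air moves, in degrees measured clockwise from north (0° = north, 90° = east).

The pressure-gradient force points toward the northeast (bearing 045°).
Geostrophic balance: in the Northern Hemisphere the Coriolis force deflects motion to the right, so the geostrophic wind blows 90° to the right of the pressure-gradient force (low pressure on the left).
Rotating 045° by 90° clockwise gives 135° — the wind blows toward the southeast.

135°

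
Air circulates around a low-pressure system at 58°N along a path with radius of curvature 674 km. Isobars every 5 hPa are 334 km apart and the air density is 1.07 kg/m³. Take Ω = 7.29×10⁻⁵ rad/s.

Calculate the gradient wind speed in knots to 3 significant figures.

Coriolis parameter at 58°N:
f = 2Ω sin φ = 2 × 7.29×10⁻⁵ × sin 58° = 1.24×10⁻⁴ s⁻¹
Pressure gradient: |∂P/∂n| = 500 Pa / 334000 m = 1.50×10⁻³ Pa/m
Geostrophic speed: V_g = |∂P/∂n|/(fρ) = 1.50×10⁻³/(1.24×10⁻⁴ × 1.07) = 11.3 m/s
Around a low, centrifugal force acts outward with Coriolis, so pressure-gradient force balances both:
(1/ρ)|∂P/∂n| = fV + V²/R  →  V² + fR·V − fR·V_g = 0
With fR = 1.24×10⁻⁴ × 674×10³ m = 83.3 m/s:
V = [−fR + √((fR)² + 4 fR V_g)]/2 = [−83.3 + √(83.3² + 4×83.3×11.3)]/2 = 10.1 m/s
Subgeostrophic (V < V_g = 11.3 m/s), as expected around a low.
Converting: 10.1 m/s × 1.944 = 19.6 knots

19.6 knots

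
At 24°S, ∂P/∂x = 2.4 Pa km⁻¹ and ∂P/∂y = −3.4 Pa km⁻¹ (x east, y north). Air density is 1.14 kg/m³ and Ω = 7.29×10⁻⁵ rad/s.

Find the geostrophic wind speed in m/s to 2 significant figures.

Coriolis parameter at 24°S:
f = 2Ω sin φ = 2 × 7.29×10⁻⁵ × sin 24° = 5.93×10⁻⁵ s⁻¹
In the Southern Hemisphere f is negative: f = −5.93×10⁻⁵ s⁻¹.
Component geostrophic relations (x east, y north):
u_g = −(1/(fρ)) ∂P/∂y,  v_g = (1/(fρ)) ∂P/∂x
u_g = −(−3.4×10⁻³)/(−5.93×10⁻⁵ × 1.14) = −50.3 m/s;  v_g = (2.4×10⁻³)/(−5.93×10⁻⁵ × 1.14) = −35.5 m/s
|V_g| = √(u_g² + v_g²) = 61.6 m/s

62 m/s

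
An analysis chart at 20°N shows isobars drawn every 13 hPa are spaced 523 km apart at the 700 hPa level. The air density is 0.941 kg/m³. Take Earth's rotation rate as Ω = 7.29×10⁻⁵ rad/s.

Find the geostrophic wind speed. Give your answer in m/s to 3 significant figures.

Coriolis parameter at 20°N:
f = 2Ω sin φ = 2 × 7.29×10⁻⁵ × sin 20° = 4.99×10⁻⁵ s⁻¹
Pressure gradient: |∂P/∂n| = 1300 Pa / 523000 m = 2.49×10⁻³ Pa/m
Geostrophic balance (pressure-gradient force = Coriolis force):
V_g = (1/(fρ)) |∂P/∂n| = 2.49×10⁻³ / (4.99×10⁻⁵ × 0.941) = 53.0 m/s

53.0 m/s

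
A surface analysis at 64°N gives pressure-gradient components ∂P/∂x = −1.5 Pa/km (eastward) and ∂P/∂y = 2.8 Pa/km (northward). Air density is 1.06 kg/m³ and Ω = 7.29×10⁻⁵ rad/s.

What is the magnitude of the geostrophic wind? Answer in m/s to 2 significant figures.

Coriolis parameter at 64°N:
f = 2Ω sin φ = 2 × 7.29×10⁻⁵ × sin 64° = 1.31×10⁻⁴ s⁻¹
Component geostrophic relations (x east, y north):
u_g = −(1/(fρ)) ∂P/∂y,  v_g = (1/(fρ)) ∂P/∂x
u_g = −(2.8×10⁻³)/(1.31×10⁻⁴ × 1.06) = −20.2 m/s;  v_g = (−1.5×10⁻³)/(1.31×10⁻⁴ × 1.06) = −10.8 m/s
|V_g| = √(u_g² + v_g²) = 22.9 m/s

23 m/s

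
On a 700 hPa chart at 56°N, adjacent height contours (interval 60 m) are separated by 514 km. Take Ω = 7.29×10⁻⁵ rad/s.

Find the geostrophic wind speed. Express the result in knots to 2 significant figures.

Coriolis parameter at 56°N:
f = 2Ω sin φ = 2 × 7.29×10⁻⁵ × sin 56° = 1.21×10⁻⁴ s⁻¹
Height gradient: |∂Z/∂n| = 60 m / 514000 m = 1.17×10⁻⁴
On a pressure surface, geostrophic balance gives V_g = (g/f)|∂Z/∂n|:
V_g = 9.81 × 1.17×10⁻⁴ / 1.21×10⁻⁴ = 9.47 m/s
Converting: 9.47 m/s × 1.944 = 18 knots

18 knots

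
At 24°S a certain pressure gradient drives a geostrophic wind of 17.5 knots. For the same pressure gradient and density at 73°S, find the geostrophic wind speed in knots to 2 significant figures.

With the same pressure gradient and density, V_g ∝ 1/f ∝ 1/sin φ.
V₂ = V₁ · sin φ₁ / sin φ₂ = 17.5 × sin 24° / sin 73°
V₂ = 17.5 × 0.4067/0.9563 = 7.4 knots

7.4 knots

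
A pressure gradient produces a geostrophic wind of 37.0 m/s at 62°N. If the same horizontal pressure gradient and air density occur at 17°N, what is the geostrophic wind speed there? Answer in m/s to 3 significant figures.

With the same pressure gradient and density, V_g ∝ 1/f ∝ 1/sin φ.
V₂ = V₁ · sin φ₁ / sin φ₂ = 37.0 × sin 62° / sin 17°
V₂ = 37.0 × 0.8829/0.2924 = 112 m/s

112 m/s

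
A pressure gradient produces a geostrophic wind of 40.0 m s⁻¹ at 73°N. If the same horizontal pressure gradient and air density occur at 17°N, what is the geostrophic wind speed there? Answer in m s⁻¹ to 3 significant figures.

With the same pressure gradient and density, V_g ∝ 1/f ∝ 1/sin φ.
V₂ = V₁ · sin φ₁ / sin φ₂ = 40.0 × sin 73° / sin 17°
V₂ = 40.0 × 0.9563/0.2924 = 131 m s⁻¹

131 m s⁻¹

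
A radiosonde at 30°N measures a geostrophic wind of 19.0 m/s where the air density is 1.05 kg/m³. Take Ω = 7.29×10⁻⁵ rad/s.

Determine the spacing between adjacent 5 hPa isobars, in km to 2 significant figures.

340 km

Coriolis parameter at 30°N:
f = 2Ω sin φ = 2 × 7.29×10⁻⁵ × sin 30° = 7.29×10⁻⁵ s⁻¹
Geostrophic balance rearranged: |∂P/∂n| = f ρ V_g
|∂P/∂n| = 7.29×10⁻⁵ × 1.05 × 19.0 = 1.45×10⁻³ Pa/m
Isobar spacing: Δn = ΔP/|∂P/∂n| = 500 Pa / 1.45×10⁻³ Pa/m = 343795 m ≈ 340 km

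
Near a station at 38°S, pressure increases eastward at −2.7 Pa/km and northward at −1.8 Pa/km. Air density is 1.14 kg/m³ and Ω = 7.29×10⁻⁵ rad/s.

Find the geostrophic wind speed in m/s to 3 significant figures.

31.7 m/s

Coriolis parameter at 38°S:
f = 2Ω sin φ = 2 × 7.29×10⁻⁵ × sin 38° = 8.98×10⁻⁵ s⁻¹
In the Southern Hemisphere f is negative: f = −8.98×10⁻⁵ s⁻¹.
Component geostrophic relations (x east, y north):
u_g = −(1/(fρ)) ∂P/∂y,  v_g = (1/(fρ)) ∂P/∂x
u_g = −(−1.8×10⁻³)/(−8.98×10⁻⁵ × 1.14) = −17.6 m/s;  v_g = (−2.7×10⁻³)/(−8.98×10⁻⁵ × 1.14) = 26.4 m/s
|V_g| = √(u_g² + v_g²) = 31.7 m/s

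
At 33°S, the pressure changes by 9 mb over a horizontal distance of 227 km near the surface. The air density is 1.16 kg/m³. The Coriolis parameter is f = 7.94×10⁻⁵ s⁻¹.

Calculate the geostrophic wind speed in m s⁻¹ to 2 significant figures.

Pressure gradient: |∂P/∂n| = 900 Pa / 227000 m = 3.96×10⁻³ Pa/m
Geostrophic balance (pressure-gradient force = Coriolis force):
V_g = (1/(fρ)) |∂P/∂n| = 3.96×10⁻³ / (7.94×10⁻⁵ × 1.16) = 43.0 m/s

43 m s⁻¹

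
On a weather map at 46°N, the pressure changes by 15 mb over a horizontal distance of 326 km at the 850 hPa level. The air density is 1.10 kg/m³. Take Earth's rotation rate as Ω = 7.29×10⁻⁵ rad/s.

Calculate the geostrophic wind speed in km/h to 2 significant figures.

Coriolis parameter at 46°N:
f = 2Ω sin φ = 2 × 7.29×10⁻⁵ × sin 46° = 1.05×10⁻⁴ s⁻¹
Pressure gradient: |∂P/∂n| = 1500 Pa / 326000 m = 4.60×10⁻³ Pa/m
Geostrophic balance (pressure-gradient force = Coriolis force):
V_g = (1/(fρ)) |∂P/∂n| = 4.60×10⁻³ / (1.05×10⁻⁴ × 1.10) = 39.9 m/s
Converting: 39.9 m/s × 3.6 = 140 km/h

140 km/h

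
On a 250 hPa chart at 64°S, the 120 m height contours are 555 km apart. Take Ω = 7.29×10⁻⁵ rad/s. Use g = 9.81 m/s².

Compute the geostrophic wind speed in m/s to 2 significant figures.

Coriolis parameter at 64°S:
f = 2Ω sin φ = 2 × 7.29×10⁻⁵ × sin 64° = 1.31×10⁻⁴ s⁻¹
Height gradient: |∂Z/∂n| = 120 m / 555000 m = 2.16×10⁻⁴
On a pressure surface, geostrophic balance gives V_g = (g/f)|∂Z/∂n|:
V_g = 9.81 × 2.16×10⁻⁴ / 1.31×10⁻⁴ = 16.2 m/s

16 m/s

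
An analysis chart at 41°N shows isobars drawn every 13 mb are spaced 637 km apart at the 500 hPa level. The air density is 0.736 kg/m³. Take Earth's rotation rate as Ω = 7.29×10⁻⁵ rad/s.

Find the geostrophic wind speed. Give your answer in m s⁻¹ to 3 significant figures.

29.0 m s⁻¹

Coriolis parameter at 41°N:
f = 2Ω sin φ = 2 × 7.29×10⁻⁵ × sin 41° = 9.57×10⁻⁵ s⁻¹
Pressure gradient: |∂P/∂n| = 1300 Pa / 637000 m = 2.04×10⁻³ Pa/m
Geostrophic balance (pressure-gradient force = Coriolis force):
V_g = (1/(fρ)) |∂P/∂n| = 2.04×10⁻³ / (9.57×10⁻⁵ × 0.736) = 29.0 m/s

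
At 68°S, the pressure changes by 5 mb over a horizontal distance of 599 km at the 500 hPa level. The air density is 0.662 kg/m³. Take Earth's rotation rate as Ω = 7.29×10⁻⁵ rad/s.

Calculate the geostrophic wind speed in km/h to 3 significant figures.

Coriolis parameter at 68°S:
f = 2Ω sin φ = 2 × 7.29×10⁻⁵ × sin 68° = 1.35×10⁻⁴ s⁻¹
Pressure gradient: |∂P/∂n| = 500 Pa / 599000 m = 8.35×10⁻⁴ Pa/m
Geostrophic balance (pressure-gradient force = Coriolis force):
V_g = (1/(fρ)) |∂P/∂n| = 8.35×10⁻⁴ / (1.35×10⁻⁴ × 0.662) = 9.33 m/s
Converting: 9.33 m/s × 3.6 = 33.6 km/h

33.6 km/h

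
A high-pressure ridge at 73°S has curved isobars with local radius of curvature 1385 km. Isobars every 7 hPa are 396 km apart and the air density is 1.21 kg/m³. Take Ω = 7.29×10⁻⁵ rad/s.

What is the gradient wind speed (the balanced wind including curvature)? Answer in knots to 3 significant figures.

21.6 knots

Coriolis parameter at 73°S:
f = 2Ω sin φ = 2 × 7.29×10⁻⁵ × sin 73° = 1.39×10⁻⁴ s⁻¹
Pressure gradient: |∂P/∂n| = 700 Pa / 396000 m = 1.77×10⁻³ Pa/m
Geostrophic speed: V_g = |∂P/∂n|/(fρ) = 1.77×10⁻³/(1.39×10⁻⁴ × 1.21) = 10.5 m/s
Around a high, pressure-gradient force acts outward with centrifugal, so Coriolis balances both:
fV = (1/ρ)|∂P/∂n| + V²/R  →  V² − fR·V + fR·V_g = 0
With fR = 1.39×10⁻⁴ × 1385×10³ m = 193 m/s:
V = [fR − √((fR)² − 4 fR V_g)]/2 = [193 − √(193² − 4×193×10.5)]/2 = 11.1 m/s
Supergeostrophic (V > V_g = 10.5 m/s), as expected around a high.
Converting: 11.1 m/s × 1.944 = 21.6 knots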